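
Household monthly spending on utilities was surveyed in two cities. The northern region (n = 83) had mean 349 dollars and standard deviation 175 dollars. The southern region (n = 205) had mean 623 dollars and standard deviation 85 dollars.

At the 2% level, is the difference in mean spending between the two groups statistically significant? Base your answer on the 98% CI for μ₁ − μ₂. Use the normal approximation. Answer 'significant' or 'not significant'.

significant

Per-group SEs: s₁/√n₁ = 175/√83 = 19.2087, s₂/√n₂ = 85/√205 = 5.9367.
Unpooled SE of the difference: √(368.97415569 + 35.24440689) = 20.1052.
Margin of error = z* · SE = 2.326 × 20.1052 = 46.7647.
x̄₁ − x̄₂ = 349 − 623 = -274.0000.
CI: -274.0000 ± 46.7647 = (-320.7647, -227.2353).
The interval (-320.7647, -227.2353) does not contain 0, so the difference is significant.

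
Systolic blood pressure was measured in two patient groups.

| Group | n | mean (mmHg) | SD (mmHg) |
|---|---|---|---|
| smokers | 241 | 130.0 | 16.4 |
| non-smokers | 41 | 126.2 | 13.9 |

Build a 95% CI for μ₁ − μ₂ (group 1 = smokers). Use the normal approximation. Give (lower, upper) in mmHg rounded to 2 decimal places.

(-0.93, 8.53)

Per-group SEs: s₁/√n₁ = 16.4/√241 = 1.0564, s₂/√n₂ = 13.9/√41 = 2.1708.
Unpooled SE of the difference: √(1.11598096 + 4.71237264) = 2.4142.
Margin of error = z* · SE = 1.960 × 2.4142 = 4.7318.
x̄₁ − x̄₂ = 130.0 − 126.2 = 3.8000.
CI: 3.8000 ± 4.7318 = (-0.93, 8.53).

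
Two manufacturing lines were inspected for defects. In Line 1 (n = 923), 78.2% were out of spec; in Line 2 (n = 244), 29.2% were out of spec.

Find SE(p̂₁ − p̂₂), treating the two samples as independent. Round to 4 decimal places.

0.0321

Each SE is √(p̂(1−p̂)/n): √(0.7820·0.2180/923) = 0.01359 and √(0.2920·0.7080/244) = 0.02911.
SE(p̂₁ − p̂₂) = √(SE₁² + SE₂²) = √(0.0001846881 + 0.0008473921) = 0.03213, since the two samples are independent.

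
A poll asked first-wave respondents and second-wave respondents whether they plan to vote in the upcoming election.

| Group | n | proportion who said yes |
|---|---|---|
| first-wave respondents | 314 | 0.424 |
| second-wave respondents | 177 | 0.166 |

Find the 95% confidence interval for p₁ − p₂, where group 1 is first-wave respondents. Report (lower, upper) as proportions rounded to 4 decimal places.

(0.1806, 0.3354)

SE₁ = √(p̂₁(1−p̂₁)/n₁) = √(0.4240·0.5760/314) = 0.02789; SE₂ = √(0.1660·0.8340/177) = 0.02797.
Independent samples: SE of the difference = √(SE₁² + SE₂²) = √(0.0007778521 + 0.0007823209) = 0.03950.
z* for 95% confidence is 1.960, so the margin of error is 1.960 × 0.03950 = 0.07742.
Point estimate p̂₁ − p̂₂ = 0.4240 − 0.1660 = 0.2580.
0.2580 ± 0.07742 → (0.1806, 0.3354).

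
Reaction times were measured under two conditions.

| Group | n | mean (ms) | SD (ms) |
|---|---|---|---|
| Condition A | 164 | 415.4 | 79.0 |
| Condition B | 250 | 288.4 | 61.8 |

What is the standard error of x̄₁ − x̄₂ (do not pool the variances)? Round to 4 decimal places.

Per-group SEs: s₁/√n₁ = 79.0/√164 = 6.1689, s₂/√n₂ = 61.8/√250 = 3.9086.
Unpooled SE of the difference: √(38.05532721 + 15.27715396) = 7.3029.

7.3029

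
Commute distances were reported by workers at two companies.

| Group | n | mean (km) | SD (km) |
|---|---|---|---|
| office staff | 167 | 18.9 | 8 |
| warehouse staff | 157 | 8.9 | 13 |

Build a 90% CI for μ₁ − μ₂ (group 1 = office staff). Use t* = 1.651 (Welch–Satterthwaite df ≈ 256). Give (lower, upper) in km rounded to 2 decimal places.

SE₁ = s₁/√n₁ = 8/√167 = 0.6191; SE₂ = 13/√157 = 1.0375.
Independent samples, unequal variances: SE_diff = √(SE₁² + SE₂²) = √(0.38328481 + 1.07640625) = 1.2082.
t* = 1.651, so margin of error = 1.651 × 1.2082 = 1.9947.
Difference in means = 18.9 − 8.9 = 10.0000.
10.0000 ± 1.9947 → (8.01, 11.99).

(8.01, 11.99)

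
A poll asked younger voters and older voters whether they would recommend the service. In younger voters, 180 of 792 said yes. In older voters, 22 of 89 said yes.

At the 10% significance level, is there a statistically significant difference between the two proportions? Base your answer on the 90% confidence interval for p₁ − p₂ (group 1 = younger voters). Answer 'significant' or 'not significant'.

not significant

First, p̂₁ = 180/792 = 0.2273; p̂₂ = 22/89 = 0.2472.
The two standard errors are √(0.2273×0.7727/792) = 0.01489 and √(0.2472×0.7528/89) = 0.04573.
Because the samples are independent, SE_diff = √(0.01489² + 0.04573²) = 0.04809.
Using z* = 1.645 for 90%, ME = 1.645 × 0.04809 = 0.07911.
p̂₁ − p̂₂ = -0.0199; interval -0.0199 ± 0.07911 gives (-0.09901, 0.05921).
The interval (-0.09901, 0.05921) contains 0, so the difference is not significant.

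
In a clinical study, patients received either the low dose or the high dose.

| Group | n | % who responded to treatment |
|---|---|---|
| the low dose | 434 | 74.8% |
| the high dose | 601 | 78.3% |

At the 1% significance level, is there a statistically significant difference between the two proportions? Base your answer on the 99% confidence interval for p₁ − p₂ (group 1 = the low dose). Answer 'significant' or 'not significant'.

SE₁ = √(p̂₁(1−p̂₁)/n₁) = √(0.7480·0.2520/434) = 0.02084; SE₂ = √(0.7830·0.2170/601) = 0.01681.
Independent samples: SE of the difference = √(SE₁² + SE₂²) = √(0.0004343056 + 0.0002825761) = 0.02677.
z* for 99% confidence is 2.576, so the margin of error is 2.576 × 0.02677 = 0.06896.
Point estimate p̂₁ − p̂₂ = 0.7480 − 0.7830 = -0.0350.
-0.0350 ± 0.06896 → (-0.10396, 0.03396).
The interval (-0.10396, 0.03396) contains 0, so the difference is not significant.

not significant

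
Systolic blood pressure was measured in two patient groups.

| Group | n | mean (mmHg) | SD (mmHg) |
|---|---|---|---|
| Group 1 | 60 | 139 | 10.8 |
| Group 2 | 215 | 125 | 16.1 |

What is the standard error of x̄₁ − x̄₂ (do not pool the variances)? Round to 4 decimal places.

1.7747

Standard errors of each mean: 10.8/√60 = 1.3943 and 16.1/√215 = 1.0980.
SE(x̄₁ − x̄₂) = √(1.3943² + 1.0980²) = 1.7747 for independent samples with unequal variances.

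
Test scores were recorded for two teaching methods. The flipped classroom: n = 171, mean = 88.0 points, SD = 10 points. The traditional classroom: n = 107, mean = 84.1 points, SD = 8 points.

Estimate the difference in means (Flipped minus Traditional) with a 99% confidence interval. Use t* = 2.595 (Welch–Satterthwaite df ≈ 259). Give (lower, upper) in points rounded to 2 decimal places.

(1.08, 6.72)

SE₁ = s₁/√n₁ = 10/√171 = 0.7647; SE₂ = 8/√107 = 0.7734.
Independent samples, unequal variances: SE_diff = √(SE₁² + SE₂²) = √(0.58476609 + 0.59814756) = 1.0876.
t* = 2.595, so margin of error = 2.595 × 1.0876 = 2.8223.
Difference in means = 88.0 − 84.1 = 3.9000.
3.9000 ± 2.8223 → (1.08, 6.72).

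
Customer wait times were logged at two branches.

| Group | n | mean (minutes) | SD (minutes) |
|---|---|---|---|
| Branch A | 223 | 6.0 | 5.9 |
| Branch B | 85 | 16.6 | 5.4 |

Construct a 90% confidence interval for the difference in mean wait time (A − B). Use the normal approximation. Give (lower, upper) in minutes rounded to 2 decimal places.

SE₁ = s₁/√n₁ = 5.9/√223 = 0.3951; SE₂ = 5.4/√85 = 0.5857.
Independent samples, unequal variances: SE_diff = √(SE₁² + SE₂²) = √(0.15610401 + 0.34304449) = 0.7065.
z* = 1.645, so margin of error = 1.645 × 0.7065 = 1.1622.
Difference in means = 6.0 − 16.6 = -10.6000.
-10.6000 ± 1.1622 → (-11.76, -9.44).

(-11.76, -9.44)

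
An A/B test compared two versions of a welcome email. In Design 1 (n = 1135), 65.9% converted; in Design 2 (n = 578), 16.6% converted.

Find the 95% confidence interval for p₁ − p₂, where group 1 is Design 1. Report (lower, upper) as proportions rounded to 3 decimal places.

SE₁ = √(p̂₁(1−p̂₁)/n₁) = √(0.6590·0.3410/1135) = 0.01407; SE₂ = √(0.1660·0.8340/578) = 0.01548.
Independent samples: SE of the difference = √(SE₁² + SE₂²) = √(0.0001979649 + 0.0002396304) = 0.02092.
z* for 95% confidence is 1.960, so the margin of error is 1.960 × 0.02092 = 0.04100.
Point estimate p̂₁ − p̂₂ = 0.6590 − 0.1660 = 0.4930.
0.4930 ± 0.04100 → (0.452, 0.534).

(0.452, 0.534)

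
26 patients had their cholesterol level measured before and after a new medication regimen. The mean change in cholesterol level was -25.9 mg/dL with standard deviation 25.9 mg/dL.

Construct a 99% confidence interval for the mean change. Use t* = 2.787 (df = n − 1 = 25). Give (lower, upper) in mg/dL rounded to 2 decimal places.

This is a matched-pairs design, so SE = s_d/√n = 25.9/√26 = 5.0794.
Margin = 2.787 × 5.0794 = 14.1563; the interval is -25.9 ± 14.1563 = (-40.06, -11.74).

(-40.06, -11.74)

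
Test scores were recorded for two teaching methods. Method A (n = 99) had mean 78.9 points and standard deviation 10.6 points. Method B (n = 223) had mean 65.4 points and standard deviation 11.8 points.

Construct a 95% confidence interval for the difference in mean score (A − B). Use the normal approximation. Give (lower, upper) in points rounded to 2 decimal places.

(10.90, 16.10)

Per-group SEs: s₁/√n₁ = 10.6/√99 = 1.0653, s₂/√n₂ = 11.8/√223 = 0.7902.
Unpooled SE of the difference: √(1.13486409 + 0.62441604) = 1.3264.
Margin of error = z* · SE = 1.960 × 1.3264 = 2.5997.
x̄₁ − x̄₂ = 78.9 − 65.4 = 13.5000.
CI: 13.5000 ± 2.5997 = (10.90, 16.10).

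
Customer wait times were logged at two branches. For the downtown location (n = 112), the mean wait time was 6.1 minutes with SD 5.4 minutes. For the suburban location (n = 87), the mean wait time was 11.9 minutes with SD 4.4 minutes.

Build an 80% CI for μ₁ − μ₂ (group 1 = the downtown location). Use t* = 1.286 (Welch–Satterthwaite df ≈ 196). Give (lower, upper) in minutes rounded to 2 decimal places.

(-6.69, -4.91)

Per-group SEs: s₁/√n₁ = 5.4/√112 = 0.5103, s₂/√n₂ = 4.4/√87 = 0.4717.
Unpooled SE of the difference: √(0.26040609 + 0.22250089) = 0.6949.
Margin of error = t* · SE = 1.286 × 0.6949 = 0.8936.
x̄₁ − x̄₂ = 6.1 − 11.9 = -5.8000.
CI: -5.8000 ± 0.8936 = (-6.69, -4.91).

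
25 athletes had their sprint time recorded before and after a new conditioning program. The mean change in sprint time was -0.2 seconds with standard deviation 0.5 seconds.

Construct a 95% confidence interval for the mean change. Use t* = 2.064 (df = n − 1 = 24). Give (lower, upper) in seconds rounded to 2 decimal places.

(-0.41, 0.01)

Paired design: SE = s_d/√n = 0.5/√25 = 0.1000.
t* = 2.064; margin of error = 2.064 × 0.1000 = 0.2064.
-0.2 ± 0.2064 → (-0.41, 0.01).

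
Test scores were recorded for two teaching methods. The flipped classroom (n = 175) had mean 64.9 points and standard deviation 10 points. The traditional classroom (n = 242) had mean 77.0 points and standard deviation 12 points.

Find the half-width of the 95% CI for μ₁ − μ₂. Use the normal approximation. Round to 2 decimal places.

Per-group SEs: s₁/√n₁ = 10/√175 = 0.7559, s₂/√n₂ = 12/√242 = 0.7714.
Unpooled SE of the difference: √(0.57138481 + 0.59505796) = 1.0800.
Margin of error = z* · SE = 1.960 × 1.0800 = 2.1168.

2.12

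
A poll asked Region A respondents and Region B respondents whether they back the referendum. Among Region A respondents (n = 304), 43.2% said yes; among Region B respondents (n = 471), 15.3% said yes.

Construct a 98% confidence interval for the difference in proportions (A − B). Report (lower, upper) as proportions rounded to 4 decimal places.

Each SE is √(p̂(1−p̂)/n): √(0.4320·0.5680/304) = 0.02841 and √(0.1530·0.8470/471) = 0.01659.
SE(p̂₁ − p̂₂) = √(SE₁² + SE₂²) = √(0.0008071281 + 0.0002752281) = 0.03290, since the two samples are independent.
At 98% confidence z* = 2.326; margin = 2.326 × 0.03290 = 0.07653.
The difference is 0.4320 − 0.1530 = 0.2790, so the interval is 0.2790 ± 0.07653 = (0.2025, 0.3555).

(0.2025, 0.3555)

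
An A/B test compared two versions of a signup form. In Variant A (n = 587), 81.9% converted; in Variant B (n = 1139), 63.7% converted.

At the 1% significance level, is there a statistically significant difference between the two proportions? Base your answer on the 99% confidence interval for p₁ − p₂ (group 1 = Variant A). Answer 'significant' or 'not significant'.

The two standard errors are √(0.8190×0.1810/587) = 0.01589 and √(0.6370×0.3630/1139) = 0.01425.
Because the samples are independent, SE_diff = √(0.01589² + 0.01425²) = 0.02134.
Using z* = 2.576 for 99%, ME = 2.576 × 0.02134 = 0.05497.
p̂₁ − p̂₂ = 0.1820; interval 0.1820 ± 0.05497 gives (0.12703, 0.23697).
The interval (0.12703, 0.23697) does not contain 0, so the difference is significant.

significant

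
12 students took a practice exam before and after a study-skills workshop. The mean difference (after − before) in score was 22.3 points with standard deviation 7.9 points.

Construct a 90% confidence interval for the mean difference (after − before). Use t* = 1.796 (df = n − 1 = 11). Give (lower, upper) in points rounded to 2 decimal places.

This is a matched-pairs design, so SE = s_d/√n = 7.9/√12 = 2.2805.
Margin = 1.796 × 2.2805 = 4.0958; the interval is 22.3 ± 4.0958 = (18.20, 26.40).

(18.20, 26.40)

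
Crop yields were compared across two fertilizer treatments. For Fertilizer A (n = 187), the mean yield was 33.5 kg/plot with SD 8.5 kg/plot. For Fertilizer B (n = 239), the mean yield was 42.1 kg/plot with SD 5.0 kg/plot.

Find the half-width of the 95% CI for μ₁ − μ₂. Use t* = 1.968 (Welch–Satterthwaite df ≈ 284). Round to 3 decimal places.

1.379

Standard errors of each mean: 8.5/√187 = 0.6216 and 5.0/√239 = 0.3234.
SE(x̄₁ − x̄₂) = √(0.6216² + 0.3234²) = 0.7007 for independent samples with unequal variances.
With t* = 1.968, the margin is 1.968 × 0.7007 = 1.3790.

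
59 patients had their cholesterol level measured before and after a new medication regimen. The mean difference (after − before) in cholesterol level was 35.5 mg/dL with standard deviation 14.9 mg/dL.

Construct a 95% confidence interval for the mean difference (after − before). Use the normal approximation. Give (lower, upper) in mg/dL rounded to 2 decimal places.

Paired design: SE = s_d/√n = 14.9/√59 = 1.9398.
z* = 1.960; margin of error = 1.960 × 1.9398 = 3.8020.
35.5 ± 3.8020 → (31.70, 39.30).

(31.70, 39.30)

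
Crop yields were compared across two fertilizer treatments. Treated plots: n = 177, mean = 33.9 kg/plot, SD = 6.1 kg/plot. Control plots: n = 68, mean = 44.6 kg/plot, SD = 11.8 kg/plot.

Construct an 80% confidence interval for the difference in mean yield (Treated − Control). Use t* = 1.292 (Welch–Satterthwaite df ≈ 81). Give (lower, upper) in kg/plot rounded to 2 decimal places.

SE₁ = s₁/√n₁ = 6.1/√177 = 0.4585; SE₂ = 11.8/√68 = 1.4310.
Independent samples, unequal variances: SE_diff = √(SE₁² + SE₂²) = √(0.21022225 + 2.047761) = 1.5027.
t* = 1.292, so margin of error = 1.292 × 1.5027 = 1.9415.
Difference in means = 33.9 − 44.6 = -10.7000.
-10.7000 ± 1.9415 → (-12.64, -8.76).

(-12.64, -8.76)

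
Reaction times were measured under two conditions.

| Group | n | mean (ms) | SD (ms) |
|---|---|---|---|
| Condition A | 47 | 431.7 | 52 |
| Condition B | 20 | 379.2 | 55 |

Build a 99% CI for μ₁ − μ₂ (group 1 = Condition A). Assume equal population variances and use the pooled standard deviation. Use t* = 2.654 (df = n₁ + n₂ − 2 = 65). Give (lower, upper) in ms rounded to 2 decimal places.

(15.02, 89.98)

Pooled variance s_p² = [46·52² + 19·55²] / (47+20−2) = 2797.8308, so s_p = 52.8945.
SE_diff = s_p·√(1/n₁ + 1/n₂) = 52.8945·√(1/47 + 1/20) = 14.1216.
t* = 2.654; margin = 2.654 × 14.1216 = 37.4787.
Difference = 431.7 − 379.2 = 52.5000.
52.5000 ± 37.4787 → (15.02, 89.98).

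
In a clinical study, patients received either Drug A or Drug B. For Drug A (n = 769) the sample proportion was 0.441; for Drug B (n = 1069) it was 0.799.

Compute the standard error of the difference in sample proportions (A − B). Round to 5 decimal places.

SE₁ = √(p̂₁(1−p̂₁)/n₁) = √(0.4410·0.5590/769) = 0.01790; SE₂ = √(0.7990·0.2010/1069) = 0.01226.
Independent samples: SE of the difference = √(SE₁² + SE₂²) = √(0.00032041 + 0.0001503076) = 0.02170.

0.02170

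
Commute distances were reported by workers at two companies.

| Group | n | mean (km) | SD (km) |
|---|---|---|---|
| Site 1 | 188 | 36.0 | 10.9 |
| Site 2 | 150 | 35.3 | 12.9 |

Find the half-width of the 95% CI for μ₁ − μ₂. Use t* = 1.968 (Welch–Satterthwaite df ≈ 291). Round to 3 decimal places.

Per-group SEs: s₁/√n₁ = 10.9/√188 = 0.7950, s₂/√n₂ = 12.9/√150 = 1.0533.
Unpooled SE of the difference: √(0.632025 + 1.10944089) = 1.3196.
Margin of error = t* · SE = 1.968 × 1.3196 = 2.5970.

2.597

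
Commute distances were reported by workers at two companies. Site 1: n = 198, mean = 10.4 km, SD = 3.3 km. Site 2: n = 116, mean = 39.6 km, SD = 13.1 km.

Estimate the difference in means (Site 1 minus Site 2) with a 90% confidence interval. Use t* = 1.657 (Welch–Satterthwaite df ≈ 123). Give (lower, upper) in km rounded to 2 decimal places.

SE₁ = s₁/√n₁ = 3.3/√198 = 0.2345; SE₂ = 13.1/√116 = 1.2163.
Independent samples, unequal variances: SE_diff = √(SE₁² + SE₂²) = √(0.05499025 + 1.47938569) = 1.2387.
t* = 1.657, so margin of error = 1.657 × 1.2387 = 2.0525.
Difference in means = 10.4 − 39.6 = -29.2000.
-29.2000 ± 2.0525 → (-31.25, -27.15).

(-31.25, -27.15)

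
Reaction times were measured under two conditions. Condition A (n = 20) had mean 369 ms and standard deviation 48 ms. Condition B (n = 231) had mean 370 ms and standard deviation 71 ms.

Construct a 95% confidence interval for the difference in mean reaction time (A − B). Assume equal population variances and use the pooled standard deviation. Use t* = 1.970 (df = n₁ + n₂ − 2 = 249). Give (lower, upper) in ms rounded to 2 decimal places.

Pooled variance s_p² = [19·48² + 230·71²] / (20+231−2) = 4832.1526, so s_p = 69.5137.
SE_diff = s_p·√(1/n₁ + 1/n₂) = 69.5137·√(1/20 + 1/231) = 16.2027.
t* = 1.970; margin = 1.970 × 16.2027 = 31.9193.
Difference = 369 − 370 = -1.0000.
-1.0000 ± 31.9193 → (-32.92, 30.92).

(-32.92, 30.92)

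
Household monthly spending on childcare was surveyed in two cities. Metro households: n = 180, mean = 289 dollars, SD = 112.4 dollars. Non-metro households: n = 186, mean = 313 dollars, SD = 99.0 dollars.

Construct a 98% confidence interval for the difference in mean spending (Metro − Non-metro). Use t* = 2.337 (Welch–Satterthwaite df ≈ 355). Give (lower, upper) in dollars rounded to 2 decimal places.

(-49.91, 1.91)

Per-group SEs: s₁/√n₁ = 112.4/√180 = 8.3778, s₂/√n₂ = 99.0/√186 = 7.2590.
Unpooled SE of the difference: √(70.18753284 + 52.693081) = 11.0852.
Margin of error = t* · SE = 2.337 × 11.0852 = 25.9061.
x̄₁ − x̄₂ = 289 − 313 = -24.0000.
CI: -24.0000 ± 25.9061 = (-49.91, 1.91).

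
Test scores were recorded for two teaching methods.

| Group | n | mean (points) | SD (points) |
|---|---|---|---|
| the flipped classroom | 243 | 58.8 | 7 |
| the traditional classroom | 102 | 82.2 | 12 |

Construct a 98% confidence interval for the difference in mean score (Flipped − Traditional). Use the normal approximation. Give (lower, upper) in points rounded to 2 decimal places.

Standard errors of each mean: 7/√243 = 0.4491 and 12/√102 = 1.1882.
SE(x̄₁ − x̄₂) = √(0.4491² + 1.1882²) = 1.2702 for independent samples with unequal variances.
With z* = 2.326, the margin is 2.326 × 1.2702 = 2.9545.
x̄₁ − x̄₂ = 58.8 − 82.2 = -23.4000; the interval is -23.4000 ± 2.9545 = (-26.35, -20.45).

(-26.35, -20.45)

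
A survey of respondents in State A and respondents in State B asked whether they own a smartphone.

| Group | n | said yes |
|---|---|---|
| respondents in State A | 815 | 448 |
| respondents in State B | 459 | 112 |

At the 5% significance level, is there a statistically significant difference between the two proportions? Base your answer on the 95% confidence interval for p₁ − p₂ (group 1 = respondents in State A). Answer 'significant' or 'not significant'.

p̂₁ = 448/815 = 0.5497 and p̂₂ = 112/459 = 0.2440.
SE₁ = √(p̂₁(1−p̂₁)/n₁) = √(0.5497·0.4503/815) = 0.01743; SE₂ = √(0.2440·0.7560/459) = 0.02005.
Independent samples: SE of the difference = √(SE₁² + SE₂²) = √(0.0003038049 + 0.0004020025) = 0.02657.
z* for 95% confidence is 1.960, so the margin of error is 1.960 × 0.02657 = 0.05208.
Point estimate p̂₁ − p̂₂ = 0.5497 − 0.2440 = 0.3057.
0.3057 ± 0.05208 → (0.25362, 0.35778).
The interval (0.25362, 0.35778) does not contain 0, so the difference is significant.

significant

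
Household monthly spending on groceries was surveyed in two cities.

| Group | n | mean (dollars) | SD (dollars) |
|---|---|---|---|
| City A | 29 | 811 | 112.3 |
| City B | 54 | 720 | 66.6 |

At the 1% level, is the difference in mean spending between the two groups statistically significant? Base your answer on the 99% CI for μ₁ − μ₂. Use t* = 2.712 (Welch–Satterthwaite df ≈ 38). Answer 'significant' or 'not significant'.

SE₁ = s₁/√n₁ = 112.3/√29 = 20.8536; SE₂ = 66.6/√54 = 9.0631.
Independent samples, unequal variances: SE_diff = √(SE₁² + SE₂²) = √(434.87263296 + 82.13978161) = 22.7379.
t* = 2.712, so margin of error = 2.712 × 22.7379 = 61.6652.
Difference in means = 811 − 720 = 91.0000.
91.0000 ± 61.6652 → (29.3348, 152.6652).
The interval (29.3348, 152.6652) does not contain 0, so the difference is significant.

significant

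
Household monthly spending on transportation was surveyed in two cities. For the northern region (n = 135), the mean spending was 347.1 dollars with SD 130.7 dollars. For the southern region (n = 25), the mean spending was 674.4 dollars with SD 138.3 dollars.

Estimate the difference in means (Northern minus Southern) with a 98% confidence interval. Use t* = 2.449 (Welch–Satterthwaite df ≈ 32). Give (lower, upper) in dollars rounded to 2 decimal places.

Standard errors of each mean: 130.7/√135 = 11.2489 and 138.3/√25 = 27.6600.
SE(x̄₁ − x̄₂) = √(11.2489² + 27.6600²) = 29.8599 for independent samples with unequal variances.
With t* = 2.449, the margin is 2.449 × 29.8599 = 73.1269.
x̄₁ − x̄₂ = 347.1 − 674.4 = -327.3000; the interval is -327.3000 ± 73.1269 = (-400.43, -254.17).

(-400.43, -254.17)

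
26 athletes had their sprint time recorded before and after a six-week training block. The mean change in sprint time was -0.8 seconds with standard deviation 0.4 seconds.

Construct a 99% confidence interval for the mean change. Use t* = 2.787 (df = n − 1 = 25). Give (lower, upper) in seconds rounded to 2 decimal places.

(-1.02, -0.58)

Paired design: SE = s_d/√n = 0.4/√26 = 0.0784.
t* = 2.787; margin of error = 2.787 × 0.0784 = 0.2185.
-0.8 ± 0.2185 → (-1.02, -0.58).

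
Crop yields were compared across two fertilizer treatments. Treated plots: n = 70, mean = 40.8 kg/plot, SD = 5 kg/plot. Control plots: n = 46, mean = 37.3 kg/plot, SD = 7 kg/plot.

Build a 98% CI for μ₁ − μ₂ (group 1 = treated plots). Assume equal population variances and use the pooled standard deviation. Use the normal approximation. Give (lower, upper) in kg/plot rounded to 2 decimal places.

(0.91, 6.09)

Pooled variance s_p² = [69·5² + 45·7²] / (70+46−2) = 34.4737, so s_p = 5.8714.
SE_diff = s_p·√(1/n₁ + 1/n₂) = 5.8714·√(1/70 + 1/46) = 1.1144.
z* = 2.326; margin = 2.326 × 1.1144 = 2.5921.
Difference = 40.8 − 37.3 = 3.5000.
3.5000 ± 2.5921 → (0.91, 6.09).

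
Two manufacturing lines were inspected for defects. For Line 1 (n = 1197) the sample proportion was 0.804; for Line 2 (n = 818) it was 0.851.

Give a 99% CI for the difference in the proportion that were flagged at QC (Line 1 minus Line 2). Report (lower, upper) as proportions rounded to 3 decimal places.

The two standard errors are √(0.8040×0.1960/1197) = 0.01147 and √(0.8510×0.1490/818) = 0.01245.
Because the samples are independent, SE_diff = √(0.01147² + 0.01245²) = 0.01693.
Using z* = 2.576 for 99%, ME = 2.576 × 0.01693 = 0.04361.
p̂₁ − p̂₂ = -0.0470; interval -0.0470 ± 0.04361 gives (-0.091, -0.003).

(-0.091, -0.003)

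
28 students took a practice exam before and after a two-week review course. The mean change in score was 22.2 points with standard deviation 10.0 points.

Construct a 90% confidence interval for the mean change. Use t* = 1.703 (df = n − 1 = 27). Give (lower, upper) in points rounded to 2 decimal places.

This is a matched-pairs design, so SE = s_d/√n = 10.0/√28 = 1.8898.
Margin = 1.703 × 1.8898 = 3.2183; the interval is 22.2 ± 3.2183 = (18.98, 25.42).

(18.98, 25.42)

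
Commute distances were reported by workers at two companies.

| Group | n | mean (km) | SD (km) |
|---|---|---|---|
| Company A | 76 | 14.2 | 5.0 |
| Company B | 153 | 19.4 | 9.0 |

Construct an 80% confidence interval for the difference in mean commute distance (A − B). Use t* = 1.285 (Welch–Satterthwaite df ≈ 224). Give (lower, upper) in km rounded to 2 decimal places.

(-6.39, -4.01)

Per-group SEs: s₁/√n₁ = 5.0/√76 = 0.5735, s₂/√n₂ = 9.0/√153 = 0.7276.
Unpooled SE of the difference: √(0.32890225 + 0.52940176) = 0.9264.
Margin of error = t* · SE = 1.285 × 0.9264 = 1.1904.
x̄₁ − x̄₂ = 14.2 − 19.4 = -5.2000.
CI: -5.2000 ± 1.1904 = (-6.39, -4.01).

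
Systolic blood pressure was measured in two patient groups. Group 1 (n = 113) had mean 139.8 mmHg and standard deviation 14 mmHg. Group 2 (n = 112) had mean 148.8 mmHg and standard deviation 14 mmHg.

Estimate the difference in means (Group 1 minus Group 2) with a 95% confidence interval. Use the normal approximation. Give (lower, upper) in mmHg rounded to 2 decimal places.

(-12.66, -5.34)

Standard errors of each mean: 14/√113 = 1.3170 and 14/√112 = 1.3229.
SE(x̄₁ − x̄₂) = √(1.3170² + 1.3229²) = 1.8667 for independent samples with unequal variances.
With z* = 1.960, the margin is 1.960 × 1.8667 = 3.6587.
x̄₁ − x̄₂ = 139.8 − 148.8 = -9.0000; the interval is -9.0000 ± 3.6587 = (-12.66, -5.34).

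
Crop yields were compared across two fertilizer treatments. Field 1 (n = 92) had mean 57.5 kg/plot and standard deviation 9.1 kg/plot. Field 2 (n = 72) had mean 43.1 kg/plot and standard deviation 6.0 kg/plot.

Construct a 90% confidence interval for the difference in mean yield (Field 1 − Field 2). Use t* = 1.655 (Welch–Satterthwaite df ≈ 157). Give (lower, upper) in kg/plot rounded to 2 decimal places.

Standard errors of each mean: 9.1/√92 = 0.9487 and 6.0/√72 = 0.7071.
SE(x̄₁ − x̄₂) = √(0.9487² + 0.7071²) = 1.1832 for independent samples with unequal variances.
With t* = 1.655, the margin is 1.655 × 1.1832 = 1.9582.
x̄₁ − x̄₂ = 57.5 − 43.1 = 14.4000; the interval is 14.4000 ± 1.9582 = (12.44, 16.36).

(12.44, 16.36)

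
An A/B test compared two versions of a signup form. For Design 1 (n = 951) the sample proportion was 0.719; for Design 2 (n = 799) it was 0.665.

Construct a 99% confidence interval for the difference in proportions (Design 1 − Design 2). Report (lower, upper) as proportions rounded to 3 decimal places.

(-0.003, 0.111)

The two standard errors are √(0.7190×0.2810/951) = 0.01458 and √(0.6650×0.3350/799) = 0.01670.
Because the samples are independent, SE_diff = √(0.01458² + 0.01670²) = 0.02217.
Using z* = 2.576 for 99%, ME = 2.576 × 0.02217 = 0.05711.
p̂₁ − p̂₂ = 0.0540; interval 0.0540 ± 0.05711 gives (-0.003, 0.111).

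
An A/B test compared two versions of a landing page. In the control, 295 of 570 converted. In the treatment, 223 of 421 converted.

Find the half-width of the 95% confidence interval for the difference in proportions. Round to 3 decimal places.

Sample proportions: 295/570 = 0.5175, 223/421 = 0.5297.
Each SE is √(p̂(1−p̂)/n): √(0.5175·0.4825/570) = 0.02093 and √(0.5297·0.4703/421) = 0.02433.
SE(p̂₁ − p̂₂) = √(SE₁² + SE₂²) = √(0.0004380649 + 0.0005919489) = 0.03209, since the two samples are independent.
At 95% confidence z* = 1.960; margin = 1.960 × 0.03209 = 0.06290.

0.063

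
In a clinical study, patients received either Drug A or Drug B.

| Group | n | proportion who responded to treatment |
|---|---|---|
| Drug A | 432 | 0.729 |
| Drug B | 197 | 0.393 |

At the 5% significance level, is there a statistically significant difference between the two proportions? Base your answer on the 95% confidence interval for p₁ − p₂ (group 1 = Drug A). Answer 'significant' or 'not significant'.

The two standard errors are √(0.7290×0.2710/432) = 0.02138 and √(0.3930×0.6070/197) = 0.03480.
Because the samples are independent, SE_diff = √(0.02138² + 0.03480²) = 0.04084.
Using z* = 1.960 for 95%, ME = 1.960 × 0.04084 = 0.08005.
p̂₁ − p̂₂ = 0.3360; interval 0.3360 ± 0.08005 gives (0.25595, 0.41605).
The interval (0.25595, 0.41605) does not contain 0, so the difference is significant.

significant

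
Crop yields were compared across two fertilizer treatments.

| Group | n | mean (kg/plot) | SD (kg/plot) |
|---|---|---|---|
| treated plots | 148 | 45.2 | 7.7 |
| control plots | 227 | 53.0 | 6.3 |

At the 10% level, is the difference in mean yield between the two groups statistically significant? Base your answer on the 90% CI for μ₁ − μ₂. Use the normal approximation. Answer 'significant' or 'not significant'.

significant

SE₁ = s₁/√n₁ = 7.7/√148 = 0.6329; SE₂ = 6.3/√227 = 0.4181.
Independent samples, unequal variances: SE_diff = √(SE₁² + SE₂²) = √(0.40056241 + 0.17480761) = 0.7585.
z* = 1.645, so margin of error = 1.645 × 0.7585 = 1.2477.
Difference in means = 45.2 − 53.0 = -7.8000.
-7.8000 ± 1.2477 → (-9.0477, -6.5523).
The interval (-9.0477, -6.5523) does not contain 0, so the difference is significant.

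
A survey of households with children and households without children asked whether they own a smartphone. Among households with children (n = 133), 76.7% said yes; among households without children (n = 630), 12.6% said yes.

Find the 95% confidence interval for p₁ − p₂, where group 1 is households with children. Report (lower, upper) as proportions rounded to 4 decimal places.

(0.5646, 0.7174)

SE₁ = √(p̂₁(1−p̂₁)/n₁) = √(0.7670·0.2330/133) = 0.03666; SE₂ = √(0.1260·0.8740/630) = 0.01322.
Independent samples: SE of the difference = √(SE₁² + SE₂²) = √(0.0013439556 + 0.0001747684) = 0.03897.
z* for 95% confidence is 1.960, so the margin of error is 1.960 × 0.03897 = 0.07638.
Point estimate p̂₁ − p̂₂ = 0.7670 − 0.1260 = 0.6410.
0.6410 ± 0.07638 → (0.5646, 0.7174).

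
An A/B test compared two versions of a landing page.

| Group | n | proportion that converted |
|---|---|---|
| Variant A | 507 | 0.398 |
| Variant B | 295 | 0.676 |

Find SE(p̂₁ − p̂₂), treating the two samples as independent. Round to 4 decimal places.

0.0349

SE₁ = √(p̂₁(1−p̂₁)/n₁) = √(0.3980·0.6020/507) = 0.02174; SE₂ = √(0.6760·0.3240/295) = 0.02725.
Independent samples: SE of the difference = √(SE₁² + SE₂²) = √(0.0004726276 + 0.0007425625) = 0.03486.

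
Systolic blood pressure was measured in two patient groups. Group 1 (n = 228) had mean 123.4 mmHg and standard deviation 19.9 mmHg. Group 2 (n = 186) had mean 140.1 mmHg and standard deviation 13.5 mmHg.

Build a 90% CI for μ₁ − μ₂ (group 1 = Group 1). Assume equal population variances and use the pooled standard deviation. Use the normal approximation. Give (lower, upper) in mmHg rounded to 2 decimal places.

s_p = √[((n₁−1)s₁² + (n₂−1)s₂²)/(n₁+n₂−2)] = √[(227·19.9² + 185·13.5²)/412] = 17.3212.
SE = 17.3212·√(1/228 + 1/186) = 1.7114.
With z* = 1.645, margin = 1.645 × 1.7114 = 2.8153.
x̄₁ − x̄₂ = 123.4 − 140.1 = -16.7000; interval -16.7000 ± 2.8153 = (-19.52, -13.88).

(-19.52, -13.88)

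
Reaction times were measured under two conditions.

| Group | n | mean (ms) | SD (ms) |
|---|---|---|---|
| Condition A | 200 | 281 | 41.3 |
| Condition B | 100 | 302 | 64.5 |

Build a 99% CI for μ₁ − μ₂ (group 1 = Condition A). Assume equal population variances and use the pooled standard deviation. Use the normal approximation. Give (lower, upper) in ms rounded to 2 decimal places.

(-36.84, -5.16)

s_p = √[((n₁−1)s₁² + (n₂−1)s₂²)/(n₁+n₂−2)] = √[(199·41.3² + 99·64.5²)/298] = 50.2109.
SE = 50.2109·√(1/200 + 1/100) = 6.1496.
With z* = 2.576, margin = 2.576 × 6.1496 = 15.8414.
x̄₁ − x̄₂ = 281 − 302 = -21.0000; interval -21.0000 ± 15.8414 = (-36.84, -5.16).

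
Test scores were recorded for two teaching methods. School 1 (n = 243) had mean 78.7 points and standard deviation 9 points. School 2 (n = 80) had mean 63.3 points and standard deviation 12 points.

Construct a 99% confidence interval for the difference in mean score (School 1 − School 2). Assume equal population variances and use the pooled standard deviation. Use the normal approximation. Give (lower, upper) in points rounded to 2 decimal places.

(12.14, 18.66)

s_p = √[((n₁−1)s₁² + (n₂−1)s₂²)/(n₁+n₂−2)] = √[(242·9² + 79·12²)/321] = 9.8237.
SE = 9.8237·√(1/243 + 1/80) = 1.2663.
With z* = 2.576, margin = 2.576 × 1.2663 = 3.2620.
x̄₁ − x̄₂ = 78.7 − 63.3 = 15.4000; interval 15.4000 ± 3.2620 = (12.14, 18.66).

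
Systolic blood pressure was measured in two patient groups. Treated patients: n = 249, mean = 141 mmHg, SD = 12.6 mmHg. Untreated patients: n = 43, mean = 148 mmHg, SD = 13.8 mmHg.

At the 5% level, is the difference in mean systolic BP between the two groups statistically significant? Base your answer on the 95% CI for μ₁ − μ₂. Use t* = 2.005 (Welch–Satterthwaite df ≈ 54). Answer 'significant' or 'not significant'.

SE₁ = s₁/√n₁ = 12.6/√249 = 0.7985; SE₂ = 13.8/√43 = 2.1045.
Independent samples, unequal variances: SE_diff = √(SE₁² + SE₂²) = √(0.63760225 + 4.42892025) = 2.2509.
t* = 2.005, so margin of error = 2.005 × 2.2509 = 4.5131.
Difference in means = 141 − 148 = -7.0000.
-7.0000 ± 4.5131 → (-11.5131, -2.4869).
The interval (-11.5131, -2.4869) does not contain 0, so the difference is significant.

significant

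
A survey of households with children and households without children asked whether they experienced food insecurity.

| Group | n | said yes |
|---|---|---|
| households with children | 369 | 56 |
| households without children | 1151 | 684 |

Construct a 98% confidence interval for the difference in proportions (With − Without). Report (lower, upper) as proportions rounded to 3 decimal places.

(-0.497, -0.388)

p̂₁ = 56/369 = 0.1518 and p̂₂ = 684/1151 = 0.5943.
SE₁ = √(p̂₁(1−p̂₁)/n₁) = √(0.1518·0.8482/369) = 0.01868; SE₂ = √(0.5943·0.4057/1151) = 0.01447.
Independent samples: SE of the difference = √(SE₁² + SE₂²) = √(0.0003489424 + 0.0002093809) = 0.02363.
z* for 98% confidence is 2.326, so the margin of error is 2.326 × 0.02363 = 0.05496.
Point estimate p̂₁ − p̂₂ = 0.1518 − 0.5943 = -0.4425.
-0.4425 ± 0.05496 → (-0.497, -0.388).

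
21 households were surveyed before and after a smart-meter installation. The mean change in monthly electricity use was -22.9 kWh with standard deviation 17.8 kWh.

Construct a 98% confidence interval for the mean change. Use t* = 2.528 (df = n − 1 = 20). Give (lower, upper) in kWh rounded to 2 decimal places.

This is a matched-pairs design, so SE = s_d/√n = 17.8/√21 = 3.8843.
Margin = 2.528 × 3.8843 = 9.8195; the interval is -22.9 ± 9.8195 = (-32.72, -13.08).

(-32.72, -13.08)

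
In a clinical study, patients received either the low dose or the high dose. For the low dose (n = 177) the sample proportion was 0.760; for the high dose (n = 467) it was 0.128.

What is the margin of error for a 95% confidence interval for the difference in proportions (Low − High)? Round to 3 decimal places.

SE₁ = √(p̂₁(1−p̂₁)/n₁) = √(0.7600·0.2400/177) = 0.03210; SE₂ = √(0.1280·0.8720/467) = 0.01546.
Independent samples: SE of the difference = √(SE₁² + SE₂²) = √(0.00103041 + 0.0002390116) = 0.03563.
z* for 95% confidence is 1.960, so the margin of error is 1.960 × 0.03563 = 0.06983.

0.070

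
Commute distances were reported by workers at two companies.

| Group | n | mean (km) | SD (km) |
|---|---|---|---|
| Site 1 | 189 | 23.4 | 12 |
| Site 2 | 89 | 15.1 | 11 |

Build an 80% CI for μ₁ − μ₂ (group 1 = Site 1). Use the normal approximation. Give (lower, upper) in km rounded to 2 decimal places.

Standard errors of each mean: 12/√189 = 0.8729 and 11/√89 = 1.1660.
SE(x̄₁ − x̄₂) = √(0.8729² + 1.1660²) = 1.4565 for independent samples with unequal variances.
With z* = 1.282, the margin is 1.282 × 1.4565 = 1.8672.
x̄₁ − x̄₂ = 23.4 − 15.1 = 8.3000; the interval is 8.3000 ± 1.8672 = (6.43, 10.17).

(6.43, 10.17)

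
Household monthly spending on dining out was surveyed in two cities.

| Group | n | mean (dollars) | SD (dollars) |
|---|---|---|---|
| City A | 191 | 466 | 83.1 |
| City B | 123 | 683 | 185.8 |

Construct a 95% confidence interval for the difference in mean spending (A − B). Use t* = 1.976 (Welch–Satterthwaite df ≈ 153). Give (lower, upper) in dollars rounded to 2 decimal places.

Per-group SEs: s₁/√n₁ = 83.1/√191 = 6.0129, s₂/√n₂ = 185.8/√123 = 16.7530.
Unpooled SE of the difference: √(36.15496641 + 280.663009) = 17.7994.
Margin of error = t* · SE = 1.976 × 17.7994 = 35.1716.
x̄₁ − x̄₂ = 466 − 683 = -217.0000.
CI: -217.0000 ± 35.1716 = (-252.17, -181.83).

(-252.17, -181.83)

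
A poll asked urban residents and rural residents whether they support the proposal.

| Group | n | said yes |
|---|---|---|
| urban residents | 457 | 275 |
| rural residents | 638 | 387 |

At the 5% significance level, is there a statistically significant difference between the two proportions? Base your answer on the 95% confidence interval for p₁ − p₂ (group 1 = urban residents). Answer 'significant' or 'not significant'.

not significant

Sample proportions: 275/457 = 0.6018, 387/638 = 0.6066.
Each SE is √(p̂(1−p̂)/n): √(0.6018·0.3982/457) = 0.02290 and √(0.6066·0.3934/638) = 0.01934.
SE(p̂₁ − p̂₂) = √(SE₁² + SE₂²) = √(0.00052441 + 0.0003740356) = 0.02997, since the two samples are independent.
At 95% confidence z* = 1.960; margin = 1.960 × 0.02997 = 0.05874.
The difference is 0.6018 − 0.6066 = -0.0048, so the interval is -0.0048 ± 0.05874 = (-0.06354, 0.05394).
The interval (-0.06354, 0.05394) contains 0, so the difference is not significant.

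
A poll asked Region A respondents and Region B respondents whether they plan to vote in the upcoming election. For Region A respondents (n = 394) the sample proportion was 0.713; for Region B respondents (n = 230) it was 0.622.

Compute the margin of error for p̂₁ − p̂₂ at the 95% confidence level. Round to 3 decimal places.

0.077

Each SE is √(p̂(1−p̂)/n): √(0.7130·0.2870/394) = 0.02279 and √(0.6220·0.3780/230) = 0.03197.
SE(p̂₁ − p̂₂) = √(SE₁² + SE₂²) = √(0.0005193841 + 0.0010220809) = 0.03926, since the two samples are independent.
At 95% confidence z* = 1.960; margin = 1.960 × 0.03926 = 0.07695.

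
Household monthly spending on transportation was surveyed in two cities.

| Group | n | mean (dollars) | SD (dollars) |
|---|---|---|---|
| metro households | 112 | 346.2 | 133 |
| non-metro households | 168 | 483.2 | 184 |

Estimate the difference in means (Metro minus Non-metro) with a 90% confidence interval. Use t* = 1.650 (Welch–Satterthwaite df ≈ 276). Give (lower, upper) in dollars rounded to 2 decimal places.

(-168.28, -105.72)

SE₁ = s₁/√n₁ = 133/√112 = 12.5673; SE₂ = 184/√168 = 14.1959.
Independent samples, unequal variances: SE_diff = √(SE₁² + SE₂²) = √(157.93702929 + 201.52357681) = 18.9594.
t* = 1.650, so margin of error = 1.650 × 18.9594 = 31.2830.
Difference in means = 346.2 − 483.2 = -137.0000.
-137.0000 ± 31.2830 → (-168.28, -105.72).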